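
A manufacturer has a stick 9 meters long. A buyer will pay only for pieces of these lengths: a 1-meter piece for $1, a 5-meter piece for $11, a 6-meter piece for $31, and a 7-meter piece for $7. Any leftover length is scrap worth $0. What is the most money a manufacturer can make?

Consider every possible first cut. r[k] is the best of p[i]+r[k−i] over all sellable i≤k.
r[1] = 1
r[2] = 2  (first piece 1, then r[1]=1)
r[3] = 3  (first piece 1, then r[2]=2)
r[4] = 4  (first piece 1, then r[3]=3)
r[5] = max(1+4, 11+0) = 11
r[6] = max(1+11, 11+1, 31+0) = 31
r[7] = max(1+31, 11+2, 31+1, 7+0) = 32
r[8] = max(1+32, 11+3, 31+2, 7+1) = 33
r[9] = max(1+33, 11+4, 31+3, 7+2) = 34
One optimal cutting: 6 + 1 + 1 + 1 → $34.

34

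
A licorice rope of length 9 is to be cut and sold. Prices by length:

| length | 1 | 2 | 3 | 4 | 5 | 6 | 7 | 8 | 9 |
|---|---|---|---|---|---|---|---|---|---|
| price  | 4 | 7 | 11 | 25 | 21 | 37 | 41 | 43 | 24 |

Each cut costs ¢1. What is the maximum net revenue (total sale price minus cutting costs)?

Build r[k] bottom-up: r[k] = max over allowed piece i of (p[i] + r[k−i]) − 1 per cut.
r[1] = 4
r[2] = 7  (first piece 1, then r[1]=4)
r[3] = 11
r[4] = 25
r[5] = 28  (first piece 1, then r[4]=25)
r[6] = 37
r[7] = 41
r[8] = 49  (first piece 4, then r[4]=25)
r[9] = 52  (first piece 1, then r[8]=49)
One optimal plan: pieces 4 + 4 + 1 (2 cuts) → ¢54 − ¢2 = ¢52.

52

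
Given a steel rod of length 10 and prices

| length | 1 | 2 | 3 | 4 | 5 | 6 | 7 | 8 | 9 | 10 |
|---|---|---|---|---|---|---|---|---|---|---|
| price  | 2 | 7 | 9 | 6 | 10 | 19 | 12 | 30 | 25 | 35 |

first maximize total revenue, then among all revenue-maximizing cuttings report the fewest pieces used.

2

Build r[k] bottom-up: r[k] = max over allowed piece i of (p[i] + r[k−i]).
r[1] = 2
r[2] = max(2+2, 7+0) = 7
r[3] = max(2+7, 7+2, 9+0) = 9
r[4] = max(2+9, 7+7, 9+2, 6+0) = 14
r[5] = max(2+14, 7+9, 9+7, 6+2, 10+0) = 16
r[6] = max(2+16, 7+14, 9+9, 6+7, 10+2, 19+0) = 21
r[7] = max(2+21, 7+16, 9+14, …, 19+2, 12+0) = 23
r[8] = max(2+23, 7+21, 9+16, …, 12+2, 30+0) = 30
r[9] = max(2+30, 7+23, 9+21, …, 30+2, 25+0) = 32
r[10] = max(2+32, 7+30, 9+23, …, 25+2, 35+0) = 37
Maximum revenue is $37.
Now minimize piece count subject to staying optimal: for each k, pieces[k] = 1 + min over i with p[i]+r[k−i]=r[k] of pieces[k−i].
pieces[7] = 3
pieces[8] = 1
pieces[9] = 2
pieces[10] = 2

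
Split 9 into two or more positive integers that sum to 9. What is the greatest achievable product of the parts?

27

Let f[k] be the best product for length k (with at least one cut). For each first piece i, the rest contributes max(k−i, f[k−i]).
f[2] = 1*max(1,0) = 1*1 = 1
f[3] = 1*max(2,1) = 1*2 = 2
f[4] = 2*max(2,1) = 2*2 = 4
f[5] = 2*max(3,2) = 2*3 = 6
f[6] = 3*max(3,2) = 3*3 = 9
f[7] = 2*max(5,6) = 2*6 = 12
f[8] = 2*max(6,9) = 2*9 = 18
f[9] = 3*max(6,9) = 3*9 = 27
One optimal split: 3 + 3 + 3; product 3*3*3 = 27.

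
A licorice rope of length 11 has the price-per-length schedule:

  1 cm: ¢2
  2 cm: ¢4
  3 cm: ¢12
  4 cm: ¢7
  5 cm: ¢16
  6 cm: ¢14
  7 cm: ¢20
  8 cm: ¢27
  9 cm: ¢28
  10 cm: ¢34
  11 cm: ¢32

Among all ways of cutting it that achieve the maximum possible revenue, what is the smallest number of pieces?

Consider every possible first cut. r[k] is the best of p[i]+r[k−i] over all sellable i≤k.
r[1] = 2
r[2] = 4  (first piece 1, then r[1]=2)
r[3] = 12
r[4] = 14  (first piece 1, then r[3]=12)
r[5] = 16  (first piece 1, then r[4]=14)
r[6] = 24  (first piece 3, then r[3]=12)
r[7] = 26  (first piece 1, then r[6]=24)
r[8] = 28  (first piece 1, then r[7]=26)
r[9] = 36  (first piece 3, then r[6]=24)
r[10] = 38  (first piece 1, then r[9]=36)
r[11] = 40  (first piece 1, then r[10]=38)
Maximum revenue is ¢40.
Now minimize piece count subject to staying optimal: for each k, pieces[k] = 1 + min over i with p[i]+r[k−i]=r[k] of pieces[k−i].
pieces[8] = 2
pieces[9] = 3
pieces[10] = 4
pieces[11] = 3

3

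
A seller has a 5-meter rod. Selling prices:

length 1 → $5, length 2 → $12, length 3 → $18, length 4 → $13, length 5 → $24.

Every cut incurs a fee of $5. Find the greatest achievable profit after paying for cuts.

Build v[k] bottom-up: v[k] = max over allowed piece i of (p[i] + v[k−i]) − 5 per cut.
v[1] = 5
v[2] = max(5+5-5, 12+0) = 12
v[3] = max(5+12-5, 12+5-5, 18+0) = 18
v[4] = max(5+18-5, 12+12-5, 18+5-5, 13+0) = 19
v[5] = max(5+19-5, 12+18-5, 18+12-5, 13+5-5, 24+0) = 25
One optimal plan: pieces 3 + 2 (1 cut) → $30 − $5 = $25.

25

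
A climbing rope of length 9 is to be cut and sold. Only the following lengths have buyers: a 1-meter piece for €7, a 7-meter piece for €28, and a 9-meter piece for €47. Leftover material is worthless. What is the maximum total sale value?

Consider every possible first cut. best[k] is the best of p[i]+best[k−i] over all sellable i≤k.
best[1] = 7
best[2] = 14  (first piece 1, then best[1]=7)
best[3] = 21  (first piece 1, then best[2]=14)
best[4] = 28  (first piece 1, then best[3]=21)
best[5] = 35  (first piece 1, then best[4]=28)
best[6] = 42  (first piece 1, then best[5]=35)
best[7] = 49  (first piece 1, then best[6]=42)
best[8] = 56  (first piece 1, then best[7]=49)
best[9] = 63  (first piece 1, then best[8]=56)
One optimal cutting: 1 + 1 + 1 + 1 + 1 + 1 + 1 + 1 + 1 → €63.

63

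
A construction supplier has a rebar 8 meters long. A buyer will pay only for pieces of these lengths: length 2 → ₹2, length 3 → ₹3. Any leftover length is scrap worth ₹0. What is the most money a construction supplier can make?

Build best[k] bottom-up: best[k] = max over allowed piece i of (p[i] + best[k−i]).
best[1] = 0
best[2] = 2
best[3] = 3
best[4] = 4  (first piece 2, then best[2]=2)
best[5] = 5  (first piece 2, then best[3]=3)
best[6] = 6  (first piece 2, then best[4]=4)
best[7] = 7  (first piece 2, then best[5]=5)
best[8] = 8  (first piece 2, then best[6]=6)
One optimal cutting: 2 + 2 + 2 + 2 → ₹8.

8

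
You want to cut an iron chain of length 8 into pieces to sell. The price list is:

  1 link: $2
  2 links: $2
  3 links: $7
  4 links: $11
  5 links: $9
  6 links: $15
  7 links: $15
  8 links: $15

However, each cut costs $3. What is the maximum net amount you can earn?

19

Let net[k] be the best obtainable value from length k. For each k, try every first piece i and keep the best of price[i] + net[k−i] minus the 3 cut fee when i<k.
net[1] = 2
net[2] = max(2+2-3, 2+0) = 2
net[3] = max(2+2-3, 2+2-3, 7+0) = 7
net[4] = max(2+7-3, 2+2-3, 7+2-3, 11+0) = 11
net[5] = max(2+11-3, 2+7-3, 7+2-3, 11+2-3, 9+0) = 10
net[6] = max(2+10-3, 2+11-3, 7+7-3, 11+2-3, 9+2-3, 15+0) = 15
net[7] = max(2+15-3, 2+10-3, 7+11-3, …, 15+2-3, 15+0) = 15
net[8] = max(2+15-3, 2+15-3, 7+10-3, …, 15+2-3, 15+0) = 19
One optimal plan: pieces 4 + 4 (1 cut) → $22 − $3 = $19.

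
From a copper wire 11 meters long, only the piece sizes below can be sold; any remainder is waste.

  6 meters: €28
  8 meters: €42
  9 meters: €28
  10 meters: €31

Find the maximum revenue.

Consider every possible first cut. f[k] is the best of p[i]+f[k−i] over all sellable i≤k.
f[1] = 0
f[2] = 0
f[3] = 0
f[4] = 0
f[5] = 0
f[6] = 28
f[7] = 28
f[8] = max(28+0, 42+0) = 42
f[9] = max(28+0, 42+0, 28+0) = 42
f[10] = max(28+0, 42+0, 28+0, 31+0) = 42
f[11] = max(28+0, 42+0, 28+0, 31+0) = 42
One optimal cutting: pieces 8 with 3 meters of scrap → €42.

42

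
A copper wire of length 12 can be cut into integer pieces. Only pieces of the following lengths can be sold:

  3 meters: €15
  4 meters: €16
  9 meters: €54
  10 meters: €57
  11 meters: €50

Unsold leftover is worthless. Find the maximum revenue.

Build r[k] bottom-up: r[k] = max over allowed piece i of (p[i] + r[k−i]).
r[1] = 0
r[2] = 0
r[3] = 15
r[4] = max(15+0, 16+0) = 16
r[5] = max(15+0, 16+0) = 16
r[6] = max(15+15, 16+0) = 30
r[7] = max(15+16, 16+15) = 31
r[8] = max(15+16, 16+16) = 32
r[9] = max(15+30, 16+16, 54+0) = 54
r[10] = max(15+31, 16+30, 54+0, 57+0) = 57
r[11] = max(15+32, 16+31, 54+0, 57+0, 50+0) = 57
r[12] = max(15+54, 16+32, 54+15, 57+0, 50+0) = 69
One optimal cutting: 9 + 3 → €69.

69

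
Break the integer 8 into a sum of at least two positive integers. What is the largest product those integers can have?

Let f[k] be the best product for length k (with at least one cut). For each first piece i, the rest contributes max(k−i, f[k−i]).
f[2] = 1×max(1,0) = 1×1 = 1
f[3] = 1×max(2,1) = 1×2 = 2
f[4] = 2×max(2,1) = 2×2 = 4
f[5] = 2×max(3,2) = 2×3 = 6
f[6] = 3×max(3,2) = 3×3 = 9
f[7] = 2×max(5,6) = 2×6 = 12
f[8] = 2×max(6,9) = 2×9 = 18
One optimal split: 3 + 3 + 2; product 3×3×2 = 18.

18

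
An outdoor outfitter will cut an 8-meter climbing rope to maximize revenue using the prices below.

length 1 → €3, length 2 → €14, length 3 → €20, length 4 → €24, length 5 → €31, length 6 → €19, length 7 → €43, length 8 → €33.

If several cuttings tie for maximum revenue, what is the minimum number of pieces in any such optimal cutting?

Build r[k] bottom-up: r[k] = max over allowed piece i of (p[i] + r[k−i]).
r[1] = 3
r[2] = max(3+3, 14+0) = 14
r[3] = max(3+14, 14+3, 20+0) = 20
r[4] = max(3+20, 14+14, 20+3, 24+0) = 28
r[5] = max(3+28, 14+20, 20+14, 24+3, 31+0) = 34
r[6] = max(3+34, 14+28, 20+20, 24+14, 31+3, 19+0) = 42
r[7] = max(3+42, 14+34, 20+28, …, 19+3, 43+0) = 48
r[8] = max(3+48, 14+42, 20+34, …, 43+3, 33+0) = 56
Maximum revenue is €56.
Now minimize piece count subject to staying optimal: for each k, pieces[k] = 1 + min over i with p[i]+r[k−i]=r[k] of pieces[k−i].
pieces[5] = 2
pieces[6] = 3
pieces[7] = 3
pieces[8] = 4

4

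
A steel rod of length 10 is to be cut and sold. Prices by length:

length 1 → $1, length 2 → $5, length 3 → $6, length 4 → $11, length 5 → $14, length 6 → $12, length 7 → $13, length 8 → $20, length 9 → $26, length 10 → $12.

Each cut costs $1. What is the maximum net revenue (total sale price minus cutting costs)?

Build r[k] bottom-up: r[k] = max over allowed piece i of (p[i] + r[k−i]) − 1 per cut.
r[1] = 1
r[2] = 5
r[3] = 6
r[4] = 11
r[5] = 14
r[6] = 15  (first piece 2, then r[4]=11)
r[7] = 18  (first piece 2, then r[5]=14)
r[8] = 21  (first piece 4, then r[4]=11)
r[9] = 26
r[10] = 27  (first piece 5, then r[5]=14)
One optimal plan: pieces 5 + 5 (1 cut) → $28 − $1 = $27.

27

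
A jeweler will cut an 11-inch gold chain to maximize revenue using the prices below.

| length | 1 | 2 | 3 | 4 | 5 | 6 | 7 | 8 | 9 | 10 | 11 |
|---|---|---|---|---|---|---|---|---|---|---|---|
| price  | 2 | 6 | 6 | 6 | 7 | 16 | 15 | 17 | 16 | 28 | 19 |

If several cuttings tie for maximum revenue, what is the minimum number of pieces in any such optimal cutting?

6

Let r[k] be the best obtainable value from length k. For each k, try every first piece i and keep the best of price[i] + r[k−i].
r[1] = 2
r[2] = max(2+2, 6+0) = 6
r[3] = max(2+6, 6+2, 6+0) = 8
r[4] = max(2+8, 6+6, 6+2, 6+0) = 12
r[5] = max(2+12, 6+8, 6+6, 6+2, 7+0) = 14
r[6] = max(2+14, 6+12, 6+8, 6+6, 7+2, 16+0) = 18
r[7] = max(2+18, 6+14, 6+12, …, 16+2, 15+0) = 20
r[8] = max(2+20, 6+18, 6+14, …, 15+2, 17+0) = 24
r[9] = max(2+24, 6+20, 6+18, …, 17+2, 16+0) = 26
r[10] = max(2+26, 6+24, 6+20, …, 16+2, 28+0) = 30
r[11] = max(2+30, 6+26, 6+24, …, 28+2, 19+0) = 32
Maximum revenue is $32.
Now minimize piece count subject to staying optimal: for each k, pieces[k] = 1 + min over i with p[i]+r[k−i]=r[k] of pieces[k−i].
pieces[8] = 4
pieces[9] = 5
pieces[10] = 5
pieces[11] = 6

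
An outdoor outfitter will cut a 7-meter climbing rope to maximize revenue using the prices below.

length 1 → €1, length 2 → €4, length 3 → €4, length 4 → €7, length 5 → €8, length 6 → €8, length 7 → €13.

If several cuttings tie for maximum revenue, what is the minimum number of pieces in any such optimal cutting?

Let r[k] be the best obtainable value from length k. For each k, try every first piece i and keep the best of price[i] + r[k−i].
r[1] = 1
r[2] = max(1+1, 4+0) = 4
r[3] = max(1+4, 4+1, 4+0) = 5
r[4] = max(1+5, 4+4, 4+1, 7+0) = 8
r[5] = max(1+8, 4+5, 4+4, 7+1, 8+0) = 9
r[6] = max(1+9, 4+8, 4+5, 7+4, 8+1, 8+0) = 12
r[7] = max(1+12, 4+9, 4+8, …, 8+1, 13+0) = 13
Maximum revenue is €13.
Now minimize piece count subject to staying optimal: for each k, pieces[k] = 1 + min over i with p[i]+r[k−i]=r[k] of pieces[k−i].
pieces[4] = 2
pieces[5] = 3
pieces[6] = 3
pieces[7] = 1

1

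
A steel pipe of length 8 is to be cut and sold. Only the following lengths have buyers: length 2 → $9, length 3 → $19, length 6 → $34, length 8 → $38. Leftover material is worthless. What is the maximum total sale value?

47

Consider every possible first cut. r[k] is the best of p[i]+r[k−i] over all sellable i≤k.
r[1] = 0
r[2] = 9
r[3] = 19
r[4] = 19
r[5] = 28  (first piece 2, then r[3]=19)
r[6] = 38  (first piece 3, then r[3]=19)
r[7] = 38
r[8] = 47  (first piece 2, then r[6]=38)
One optimal cutting: 3 + 3 + 2 → $47.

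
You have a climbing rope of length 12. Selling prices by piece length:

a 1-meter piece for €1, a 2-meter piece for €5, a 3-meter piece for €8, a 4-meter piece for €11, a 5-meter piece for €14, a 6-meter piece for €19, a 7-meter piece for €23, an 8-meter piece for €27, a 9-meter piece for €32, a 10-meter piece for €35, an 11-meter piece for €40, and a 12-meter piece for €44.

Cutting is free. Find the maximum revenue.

44

Build best[k] bottom-up: best[k] = max over allowed piece i of (p[i] + best[k−i]).
best[1] = 1
best[2] = max(1+1, 5+0) = 5
best[3] = max(1+5, 5+1, 8+0) = 8
best[4] = max(1+8, 5+5, 8+1, 11+0) = 11
best[5] = max(1+11, 5+8, 8+5, 11+1, 14+0) = 14
best[6] = max(1+14, 5+11, 8+8, 11+5, 14+1, 19+0) = 19
best[7] = max(1+19, 5+14, 8+11, …, 19+1, 23+0) = 23
best[8] = max(1+23, 5+19, 8+14, …, 23+1, 27+0) = 27
best[9] = max(1+27, 5+23, 8+19, …, 27+1, 32+0) = 32
best[10] = max(1+32, 5+27, 8+23, …, 32+1, 35+0) = 35
best[11] = max(1+35, 5+32, 8+27, …, 35+1, 40+0) = 40
best[12] = max(1+40, 5+35, 8+32, …, 40+1, 44+0) = 44
Best is to sell the whole 12-meter piece uncut for €44.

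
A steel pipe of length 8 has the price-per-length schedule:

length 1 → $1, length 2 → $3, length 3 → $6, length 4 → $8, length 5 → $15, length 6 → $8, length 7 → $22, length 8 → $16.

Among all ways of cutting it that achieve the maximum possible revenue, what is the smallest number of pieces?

Consider every possible first cut. r[k] is the best of p[i]+r[k−i] over all sellable i≤k.
r[1] = 1
r[2] = max(1+1, 3+0) = 3
r[3] = max(1+3, 3+1, 6+0) = 6
r[4] = max(1+6, 3+3, 6+1, 8+0) = 8
r[5] = max(1+8, 3+6, 6+3, 8+1, 15+0) = 15
r[6] = max(1+15, 3+8, 6+6, 8+3, 15+1, 8+0) = 16
r[7] = max(1+16, 3+15, 6+8, …, 8+1, 22+0) = 22
r[8] = max(1+22, 3+16, 6+15, …, 22+1, 16+0) = 23
Maximum revenue is $23.
Now minimize piece count subject to staying optimal: for each k, pieces[k] = 1 + min over i with p[i]+r[k−i]=r[k] of pieces[k−i].
pieces[5] = 1
pieces[6] = 2
pieces[7] = 1
pieces[8] = 2

2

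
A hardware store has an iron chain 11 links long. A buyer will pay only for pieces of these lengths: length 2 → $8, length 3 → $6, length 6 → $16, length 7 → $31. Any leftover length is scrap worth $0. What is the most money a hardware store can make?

Build r[k] bottom-up: r[k] = max over allowed piece i of (p[i] + r[k−i]).
r[1] = 0
r[2] = 8
r[3] = 8
r[4] = 16  (first piece 2, then r[2]=8)
r[5] = 16
r[6] = 24  (first piece 2, then r[4]=16)
r[7] = 31
r[8] = 32  (first piece 2, then r[6]=24)
r[9] = 39  (first piece 2, then r[7]=31)
r[10] = 40  (first piece 2, then r[8]=32)
r[11] = 47  (first piece 2, then r[9]=39)
One optimal cutting: 7 + 2 + 2 → $47.

47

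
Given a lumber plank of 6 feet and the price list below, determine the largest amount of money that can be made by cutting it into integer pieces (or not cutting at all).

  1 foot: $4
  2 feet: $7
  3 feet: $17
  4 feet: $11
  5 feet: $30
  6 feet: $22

34

Let R[k] be the best obtainable value from length k. For each k, try every first piece i and keep the best of price[i] + R[k−i].
R[1] = 4
R[2] = max(4+4, 7+0) = 8
R[3] = max(4+8, 7+4, 17+0) = 17
R[4] = max(4+17, 7+8, 17+4, 11+0) = 21
R[5] = max(4+21, 7+17, 17+8, 11+4, 30+0) = 30
R[6] = max(4+30, 7+21, 17+17, 11+8, 30+4, 22+0) = 34
One optimal cutting: 5 + 1 → $30 + $4 = $34.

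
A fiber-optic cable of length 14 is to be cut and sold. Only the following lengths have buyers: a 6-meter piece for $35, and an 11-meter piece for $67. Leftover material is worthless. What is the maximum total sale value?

Build f[k] bottom-up: f[k] = max over allowed piece i of (p[i] + f[k−i]).
f[1] = 0
f[2] = 0
f[3] = 0
f[4] = 0
f[5] = 0
f[6] = 35
f[7] = 35
f[8] = 35
f[9] = 35
f[10] = 35
f[11] = max(35+0, 67+0) = 67
f[12] = max(35+35, 67+0) = 70
f[13] = max(35+35, 67+0) = 70
f[14] = max(35+35, 67+0) = 70
One optimal cutting: pieces 6 + 6 with 2 meters of scrap → $70.

70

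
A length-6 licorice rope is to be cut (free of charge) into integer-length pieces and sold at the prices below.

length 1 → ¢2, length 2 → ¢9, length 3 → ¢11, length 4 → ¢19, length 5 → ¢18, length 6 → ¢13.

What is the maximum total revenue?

Let v[k] be the best obtainable value from length k. For each k, try every first piece i and keep the best of price[i] + v[k−i].
v[1] = 2
v[2] = 9
v[3] = 11  (first piece 1, then v[2]=9)
v[4] = 19
v[5] = 21  (first piece 1, then v[4]=19)
v[6] = 28  (first piece 2, then v[4]=19)
One optimal cutting: 4 + 2 → ¢19 + ¢9 = ¢28.

28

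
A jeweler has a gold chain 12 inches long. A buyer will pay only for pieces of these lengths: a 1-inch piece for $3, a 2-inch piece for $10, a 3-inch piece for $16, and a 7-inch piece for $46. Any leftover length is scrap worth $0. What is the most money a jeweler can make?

72

Build r[k] bottom-up: r[k] = max over allowed piece i of (p[i] + r[k−i]).
r[1] = 3
r[2] = 10
r[3] = 16
r[4] = 20  (first piece 2, then r[2]=10)
r[5] = 26  (first piece 2, then r[3]=16)
r[6] = 32  (first piece 3, then r[3]=16)
r[7] = 46
r[8] = 49  (first piece 1, then r[7]=46)
r[9] = 56  (first piece 2, then r[7]=46)
r[10] = 62  (first piece 3, then r[7]=46)
r[11] = 66  (first piece 2, then r[9]=56)
r[12] = 72  (first piece 2, then r[10]=62)
One optimal cutting: 7 + 3 + 2 → $72.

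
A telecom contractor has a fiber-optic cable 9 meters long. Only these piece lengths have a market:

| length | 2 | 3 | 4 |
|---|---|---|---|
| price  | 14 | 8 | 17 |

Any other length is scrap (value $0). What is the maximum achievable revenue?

Consider every possible first cut. r[k] is the best of p[i]+r[k−i] over all sellable i≤k.
r[1] = 0
r[2] = 14
r[3] = 14
r[4] = 28  (first piece 2, then r[2]=14)
r[5] = 28
r[6] = 42  (first piece 2, then r[4]=28)
r[7] = 42
r[8] = 56  (first piece 2, then r[6]=42)
r[9] = 56
One optimal cutting: pieces 2 + 2 + 2 + 2 with 1 meter of scrap → $56.

56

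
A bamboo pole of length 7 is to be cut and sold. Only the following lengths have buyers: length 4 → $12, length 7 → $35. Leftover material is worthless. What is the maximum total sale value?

Let r[k] be the best obtainable value from length k. For each k, try every first piece i and keep the best of price[i] + r[k−i].
r[1] = 0
r[2] = 0
r[3] = 0
r[4] = 12
r[5] = 12
r[6] = 12
r[7] = 35
One optimal cutting: 7 → $35.

35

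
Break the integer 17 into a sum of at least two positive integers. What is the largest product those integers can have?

Let f[k] be the best product for length k (with at least one cut). For each first piece i, the rest contributes max(k−i, f[k−i]).
Small cases: f[2]=1, f[3]=2, f[4]=4, f[5]=6, f[6]=9, f[7]=12, f[8]=18, f[9]=27, f[10]=36.
f[11] = 2×max(9,27) = 2×27 = 54
f[12] = 3×max(9,27) = 3×27 = 81
f[13] = 2×max(11,54) = 2×54 = 108
f[14] = 2×max(12,81) = 2×81 = 162
f[15] = 3×max(12,81) = 3×81 = 243
f[16] = 2×max(14,162) = 2×162 = 324
f[17] = 2×max(15,243) = 2×243 = 486
One optimal split: 3 + 3 + 3 + 3 + 3 + 2; product 3×3×3×3×3×2 = 486.

486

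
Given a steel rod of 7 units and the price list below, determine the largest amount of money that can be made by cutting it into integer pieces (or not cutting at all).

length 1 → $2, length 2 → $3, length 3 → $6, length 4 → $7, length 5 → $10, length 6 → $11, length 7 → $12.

14

Let r[k] be the best obtainable value from length k. For each k, try every first piece i and keep the best of price[i] + r[k−i].
r[1] = 2
r[2] = 4  (first piece 1, then r[1]=2)
r[3] = 6  (first piece 1, then r[2]=4)
r[4] = 8  (first piece 1, then r[3]=6)
r[5] = 10  (first piece 1, then r[4]=8)
r[6] = 12  (first piece 1, then r[5]=10)
r[7] = 14  (first piece 1, then r[6]=12)
One optimal cutting: 1 + 1 + 1 + 1 + 1 + 1 + 1 → $2 + $2 + $2 + $2 + $2 + $2 + $2 = $14.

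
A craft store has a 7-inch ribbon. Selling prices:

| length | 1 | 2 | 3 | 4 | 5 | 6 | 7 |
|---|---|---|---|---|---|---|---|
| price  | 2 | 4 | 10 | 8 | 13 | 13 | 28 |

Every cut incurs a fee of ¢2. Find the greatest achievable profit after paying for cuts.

Let r[k] be the best obtainable value from length k. For each k, try every first piece i and keep the best of price[i] + r[k−i] minus the 2 cut fee when i<k.
r[1] = 2
r[2] = max(2+2-2, 4+0) = 4
r[3] = max(2+4-2, 4+2-2, 10+0) = 10
r[4] = max(2+10-2, 4+4-2, 10+2-2, 8+0) = 10
r[5] = max(2+10-2, 4+10-2, 10+4-2, 8+2-2, 13+0) = 13
r[6] = max(2+13-2, 4+10-2, 10+10-2, 8+4-2, 13+2-2, 13+0) = 18
r[7] = max(2+18-2, 4+13-2, 10+10-2, …, 13+2-2, 28+0) = 28
Best is to make no cuts and sell whole for ¢28.

28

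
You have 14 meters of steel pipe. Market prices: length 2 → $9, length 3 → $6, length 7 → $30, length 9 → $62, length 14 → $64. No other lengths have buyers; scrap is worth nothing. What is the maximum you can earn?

Consider every possible first cut. best[k] is the best of p[i]+best[k−i] over all sellable i≤k.
best[1] = 0
best[2] = 9
best[3] = 9
best[4] = 18  (first piece 2, then best[2]=9)
best[5] = 18
best[6] = 27  (first piece 2, then best[4]=18)
best[7] = 30
best[8] = 36  (first piece 2, then best[6]=27)
best[9] = 62
best[10] = 62
best[11] = 71  (first piece 2, then best[9]=62)
best[12] = 71
best[13] = 80  (first piece 2, then best[11]=71)
best[14] = 80
One optimal cutting: pieces 9 + 2 + 2 with 1 meter of scrap → $80.

80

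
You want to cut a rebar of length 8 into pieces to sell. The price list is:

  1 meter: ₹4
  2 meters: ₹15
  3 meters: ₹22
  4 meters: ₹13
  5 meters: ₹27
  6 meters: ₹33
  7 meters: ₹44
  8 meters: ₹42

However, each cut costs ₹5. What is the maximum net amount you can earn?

Let v[k] be the best obtainable value from length k. For each k, try every first piece i and keep the best of price[i] + v[k−i] minus the 5 cut fee when i<k.
v[1] = 4
v[2] = max(4+4-5, 15+0) = 15
v[3] = max(4+15-5, 15+4-5, 22+0) = 22
v[4] = max(4+22-5, 15+15-5, 22+4-5, 13+0) = 25
v[5] = max(4+25-5, 15+22-5, 22+15-5, 13+4-5, 27+0) = 32
v[6] = max(4+32-5, 15+25-5, 22+22-5, 13+15-5, 27+4-5, 33+0) = 39
v[7] = max(4+39-5, 15+32-5, 22+25-5, …, 33+4-5, 44+0) = 44
v[8] = max(4+44-5, 15+39-5, 22+32-5, …, 44+4-5, 42+0) = 49
One optimal plan: pieces 3 + 3 + 2 (2 cuts) → ₹59 − ₹10 = ₹49.

49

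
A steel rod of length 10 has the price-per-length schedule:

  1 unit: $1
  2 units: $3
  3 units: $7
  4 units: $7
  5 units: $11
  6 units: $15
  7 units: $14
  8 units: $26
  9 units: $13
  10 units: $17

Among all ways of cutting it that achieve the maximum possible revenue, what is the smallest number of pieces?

2

Consider every possible first cut. r[k] is the best of p[i]+r[k−i] over all sellable i≤k.
r[1] = 1
r[2] = max(1+1, 3+0) = 3
r[3] = max(1+3, 3+1, 7+0) = 7
r[4] = max(1+7, 3+3, 7+1, 7+0) = 8
r[5] = max(1+8, 3+7, 7+3, 7+1, 11+0) = 11
r[6] = max(1+11, 3+8, 7+7, 7+3, 11+1, 15+0) = 15
r[7] = max(1+15, 3+11, 7+8, …, 15+1, 14+0) = 16
r[8] = max(1+16, 3+15, 7+11, …, 14+1, 26+0) = 26
r[9] = max(1+26, 3+16, 7+15, …, 26+1, 13+0) = 27
r[10] = max(1+27, 3+26, 7+16, …, 13+1, 17+0) = 29
Maximum revenue is $29.
Now minimize piece count subject to staying optimal: for each k, pieces[k] = 1 + min over i with p[i]+r[k−i]=r[k] of pieces[k−i].
pieces[7] = 2
pieces[8] = 1
pieces[9] = 2
pieces[10] = 2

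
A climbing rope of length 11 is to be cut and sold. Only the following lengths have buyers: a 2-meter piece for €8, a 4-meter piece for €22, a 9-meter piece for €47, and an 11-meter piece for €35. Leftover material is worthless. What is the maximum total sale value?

Let f[k] be the best obtainable value from length k. For each k, try every first piece i and keep the best of price[i] + f[k−i].
f[1] = 0
f[2] = 8
f[3] = 8
f[4] = 22
f[5] = 22
f[6] = 30  (first piece 2, then f[4]=22)
f[7] = 30
f[8] = 44  (first piece 4, then f[4]=22)
f[9] = 47
f[10] = 52  (first piece 2, then f[8]=44)
f[11] = 55  (first piece 2, then f[9]=47)
One optimal cutting: 9 + 2 → €55.

55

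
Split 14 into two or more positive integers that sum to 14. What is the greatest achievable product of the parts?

Fill f[k] for k=2..14: at each k try every first piece i and multiply by the better of (k−i) uncut or f[k−i].
Small cases: f[2]=1, f[3]=2, f[4]=4, f[5]=6, f[6]=9, f[7]=12, f[8]=18, f[9]=27.
f[10] = 2×max(8,18) = 2×18 = 36
f[11] = 2×max(9,27) = 2×27 = 54
f[12] = 3×max(9,27) = 3×27 = 81
f[13] = 2×max(11,54) = 2×54 = 108
f[14] = 2×max(12,81) = 2×81 = 162
One optimal split: 3 + 3 + 3 + 3 + 2; product 3×3×3×3×2 = 162.

162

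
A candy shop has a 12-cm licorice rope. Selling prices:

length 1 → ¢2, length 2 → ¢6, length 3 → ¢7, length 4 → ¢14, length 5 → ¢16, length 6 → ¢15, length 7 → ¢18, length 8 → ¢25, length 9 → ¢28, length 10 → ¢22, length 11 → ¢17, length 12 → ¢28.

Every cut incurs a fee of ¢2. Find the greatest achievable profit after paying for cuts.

Let net[k] be the best obtainable value from length k. For each k, try every first piece i and keep the best of price[i] + net[k−i] minus the 2 cut fee when i<k.
net[1] = 2
net[2] = 6
net[3] = 7
net[4] = 14
net[5] = 16
net[6] = 18  (first piece 2, then net[4]=14)
net[7] = 20  (first piece 2, then net[5]=16)
net[8] = 26  (first piece 4, then net[4]=14)
net[9] = 28  (first piece 4, then net[5]=16)
net[10] = 30  (first piece 2, then net[8]=26)
net[11] = 32  (first piece 2, then net[9]=28)
net[12] = 38  (first piece 4, then net[8]=26)
One optimal plan: pieces 4 + 4 + 4 (2 cuts) → ¢42 − ¢4 = ¢38.

38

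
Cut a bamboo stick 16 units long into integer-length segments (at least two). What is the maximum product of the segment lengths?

324

Fill g[k] for k=2..16: at each k try every first piece i and multiply by the better of (k−i) uncut or g[k−i].
g[2] = 1*max(1,0) = 1*1 = 1
g[3] = max(1*2, 2*1) = 2
g[4] = max(1*3, 2*2, 3*1) = 4
g[5] = max(1*4, 2*3, 3*2, 4*1) = 6
g[6] = max(1*6, 2*4, 3*3, 4*2, 5*1) = 9
g[7] = max(1*9, 2*6, 3*4, 4*3, 5*2, 6*1) = 12
g[8] = max(1*12, 2*9, 3*6, …, 6*2, 7*1) = 18
g[9] = max(1*18, 2*12, 3*9, …, 7*2, 8*1) = 27
g[10] = max(1*27, 2*18, 3*12, …, 8*2, 9*1) = 36
g[11] = max(1*36, 2*27, 3*18, …, 9*2, 10*1) = 54
g[12] = max(1*54, 2*36, 3*27, …, 10*2, 11*1) = 81
g[13] = max(1*81, 2*54, 3*36, …, 11*2, 12*1) = 108
g[14] = max(1*108, 2*81, 3*54, …, 12*2, 13*1) = 162
g[15] = max(1*162, 2*108, 3*81, …, 13*2, 14*1) = 243
g[16] = max(1*243, 2*162, 3*108, …, 14*2, 15*1) = 324
One optimal split: 3 + 3 + 3 + 3 + 2 + 2; product 3*3*3*3*2*2 = 324.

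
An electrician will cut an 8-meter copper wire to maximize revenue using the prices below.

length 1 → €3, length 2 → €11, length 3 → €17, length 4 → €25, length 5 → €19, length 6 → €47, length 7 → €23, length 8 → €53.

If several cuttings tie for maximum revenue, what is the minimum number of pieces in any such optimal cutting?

2

Let r[k] be the best obtainable value from length k. For each k, try every first piece i and keep the best of price[i] + r[k−i].
r[1] = 3
r[2] = 11
r[3] = 17
r[4] = 25
r[5] = 28  (first piece 1, then r[4]=25)
r[6] = 47
r[7] = 50  (first piece 1, then r[6]=47)
r[8] = 58  (first piece 2, then r[6]=47)
Maximum revenue is €58.
Now minimize piece count subject to staying optimal: for each k, pieces[k] = 1 + min over i with p[i]+r[k−i]=r[k] of pieces[k−i].
pieces[5] = 2
pieces[6] = 1
pieces[7] = 2
pieces[8] = 2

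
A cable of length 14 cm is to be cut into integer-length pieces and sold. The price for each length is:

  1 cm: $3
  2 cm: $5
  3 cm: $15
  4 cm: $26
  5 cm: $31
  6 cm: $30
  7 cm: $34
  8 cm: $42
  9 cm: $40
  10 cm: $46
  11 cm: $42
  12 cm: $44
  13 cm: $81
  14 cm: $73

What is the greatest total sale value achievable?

Consider every possible first cut. best[k] is the best of p[i]+best[k−i] over all sellable i≤k.
best[1] = 3
best[2] = max(3+3, 5+0) = 6
best[3] = max(3+6, 5+3, 15+0) = 15
best[4] = max(3+15, 5+6, 15+3, 26+0) = 26
best[5] = max(3+26, 5+15, 15+6, 26+3, 31+0) = 31
best[6] = max(3+31, 5+26, 15+15, 26+6, 31+3, 30+0) = 34
best[7] = max(3+34, 5+31, 15+26, …, 30+3, 34+0) = 41
best[8] = max(3+41, 5+34, 15+31, …, 34+3, 42+0) = 52
best[9] = max(3+52, 5+41, 15+34, …, 42+3, 40+0) = 57
best[10] = max(3+57, 5+52, 15+41, …, 40+3, 46+0) = 62
best[11] = max(3+62, 5+57, 15+52, …, 46+3, 42+0) = 67
best[12] = max(3+67, 5+62, 15+57, …, 42+3, 44+0) = 78
best[13] = max(3+78, 5+67, 15+62, …, 44+3, 81+0) = 83
best[14] = max(3+83, 5+78, 15+67, …, 81+3, 73+0) = 88
One optimal cutting: 5 + 5 + 4 → $31 + $31 + $26 = $88.

88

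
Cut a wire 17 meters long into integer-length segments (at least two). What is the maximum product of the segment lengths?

486

Define m[k] = max over 1≤i<k of i · max(k−i, m[k−i]); the inner max lets the remainder stay uncut if that's better.
m[2] = 1·max(1,0) = 1·1 = 1
m[3] = max(1·2, 2·1) = 2
m[4] = max(1·3, 2·2, 3·1) = 4
m[5] = max(1·4, 2·3, 3·2, 4·1) = 6
m[6] = max(1·6, 2·4, 3·3, 4·2, 5·1) = 9
m[7] = max(1·9, 2·6, 3·4, 4·3, 5·2, 6·1) = 12
m[8] = max(1·12, 2·9, 3·6, …, 6·2, 7·1) = 18
m[9] = max(1·18, 2·12, 3·9, …, 7·2, 8·1) = 27
m[10] = max(1·27, 2·18, 3·12, …, 8·2, 9·1) = 36
m[11] = max(1·36, 2·27, 3·18, …, 9·2, 10·1) = 54
m[12] = max(1·54, 2·36, 3·27, …, 10·2, 11·1) = 81
m[13] = max(1·81, 2·54, 3·36, …, 11·2, 12·1) = 108
m[14] = max(1·108, 2·81, 3·54, …, 12·2, 13·1) = 162
m[15] = max(1·162, 2·108, 3·81, …, 13·2, 14·1) = 243
m[16] = max(1·243, 2·162, 3·108, …, 14·2, 15·1) = 324
m[17] = max(1·324, 2·243, 3·162, …, 15·2, 16·1) = 486
One optimal split: 3 + 3 + 3 + 3 + 3 + 2; product 3·3·3·3·3·2 = 486.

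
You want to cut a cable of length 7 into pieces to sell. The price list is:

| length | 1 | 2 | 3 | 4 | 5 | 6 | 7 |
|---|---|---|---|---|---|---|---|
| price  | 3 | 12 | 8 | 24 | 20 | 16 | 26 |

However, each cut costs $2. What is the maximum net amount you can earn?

Let v[k] be the best obtainable value from length k. For each k, try every first piece i and keep the best of price[i] + v[k−i] minus the 2 cut fee when i<k.
v[1] = 3
v[2] = max(3+3-2, 12+0) = 12
v[3] = max(3+12-2, 12+3-2, 8+0) = 13
v[4] = max(3+13-2, 12+12-2, 8+3-2, 24+0) = 24
v[5] = max(3+24-2, 12+13-2, 8+12-2, 24+3-2, 20+0) = 25
v[6] = max(3+25-2, 12+24-2, 8+13-2, 24+12-2, 20+3-2, 16+0) = 34
v[7] = max(3+34-2, 12+25-2, 8+24-2, …, 16+3-2, 26+0) = 35
One optimal plan: pieces 4 + 2 + 1 (2 cuts) → $39 − $4 = $35.

35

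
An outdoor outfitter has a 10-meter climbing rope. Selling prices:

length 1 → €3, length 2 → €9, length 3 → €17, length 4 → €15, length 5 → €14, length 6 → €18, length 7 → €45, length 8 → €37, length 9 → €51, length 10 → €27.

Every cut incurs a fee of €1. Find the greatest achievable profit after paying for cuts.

61

Let v[k] be the best obtainable value from length k. For each k, try every first piece i and keep the best of price[i] + v[k−i] minus the 1 cut fee when i<k.
v[1] = 3
v[2] = max(3+3-1, 9+0) = 9
v[3] = max(3+9-1, 9+3-1, 17+0) = 17
v[4] = max(3+17-1, 9+9-1, 17+3-1, 15+0) = 19
v[5] = max(3+19-1, 9+17-1, 17+9-1, 15+3-1, 14+0) = 25
v[6] = max(3+25-1, 9+19-1, 17+17-1, 15+9-1, 14+3-1, 18+0) = 33
v[7] = max(3+33-1, 9+25-1, 17+19-1, …, 18+3-1, 45+0) = 45
v[8] = max(3+45-1, 9+33-1, 17+25-1, …, 45+3-1, 37+0) = 47
v[9] = max(3+47-1, 9+45-1, 17+33-1, …, 37+3-1, 51+0) = 53
v[10] = max(3+53-1, 9+47-1, 17+45-1, …, 51+3-1, 27+0) = 61
One optimal plan: pieces 7 + 3 (1 cut) → €62 − €1 = €61.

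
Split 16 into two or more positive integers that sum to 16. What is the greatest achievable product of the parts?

Define m[k] = max over 1≤i<k of i · max(k−i, m[k−i]); the inner max lets the remainder stay uncut if that's better.
m[2] = 1×max(1,0) = 1×1 = 1
m[3] = 1×max(2,1) = 1×2 = 2
m[4] = 2×max(2,1) = 2×2 = 4
m[5] = 2×max(3,2) = 2×3 = 6
m[6] = 3×max(3,2) = 3×3 = 9
m[7] = 2×max(5,6) = 2×6 = 12
m[8] = 2×max(6,9) = 2×9 = 18
m[9] = 3×max(6,9) = 3×9 = 27
m[10] = 2×max(8,18) = 2×18 = 36
m[11] = 2×max(9,27) = 2×27 = 54
m[12] = 3×max(9,27) = 3×27 = 81
m[13] = 2×max(11,54) = 2×54 = 108
m[14] = 2×max(12,81) = 2×81 = 162
m[15] = 3×max(12,81) = 3×81 = 243
m[16] = 2×max(14,162) = 2×162 = 324
One optimal split: 3 + 3 + 3 + 3 + 2 + 2; product 3×3×3×3×2×2 = 324.

324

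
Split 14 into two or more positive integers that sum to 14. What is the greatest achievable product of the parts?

162

Let prod[k] be the best product for length k (with at least one cut). For each first piece i, the rest contributes max(k−i, prod[k−i]).
prod[2] = 1·max(1,0) = 1·1 = 1
prod[3] = max(1·2, 2·1) = 2
prod[4] = max(1·3, 2·2, 3·1) = 4
prod[5] = max(1·4, 2·3, 3·2, 4·1) = 6
prod[6] = max(1·6, 2·4, 3·3, 4·2, 5·1) = 9
prod[7] = max(1·9, 2·6, 3·4, 4·3, 5·2, 6·1) = 12
prod[8] = max(1·12, 2·9, 3·6, …, 6·2, 7·1) = 18
prod[9] = max(1·18, 2·12, 3·9, …, 7·2, 8·1) = 27
prod[10] = max(1·27, 2·18, 3·12, …, 8·2, 9·1) = 36
prod[11] = max(1·36, 2·27, 3·18, …, 9·2, 10·1) = 54
prod[12] = max(1·54, 2·36, 3·27, …, 10·2, 11·1) = 81
prod[13] = max(1·81, 2·54, 3·36, …, 11·2, 12·1) = 108
prod[14] = max(1·108, 2·81, 3·54, …, 12·2, 13·1) = 162
One optimal split: 3 + 3 + 3 + 3 + 2; product 3·3·3·3·2 = 162.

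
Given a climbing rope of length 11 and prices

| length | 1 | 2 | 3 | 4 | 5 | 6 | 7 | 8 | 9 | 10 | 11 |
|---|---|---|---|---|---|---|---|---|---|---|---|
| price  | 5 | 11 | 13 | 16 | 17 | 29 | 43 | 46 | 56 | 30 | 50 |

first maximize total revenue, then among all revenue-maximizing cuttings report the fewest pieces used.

2

Consider every possible first cut. r[k] is the best of p[i]+r[k−i] over all sellable i≤k.
r[1] = 5
r[2] = max(5+5, 11+0) = 11
r[3] = max(5+11, 11+5, 13+0) = 16
r[4] = max(5+16, 11+11, 13+5, 16+0) = 22
r[5] = max(5+22, 11+16, 13+11, 16+5, 17+0) = 27
r[6] = max(5+27, 11+22, 13+16, 16+11, 17+5, 29+0) = 33
r[7] = max(5+33, 11+27, 13+22, …, 29+5, 43+0) = 43
r[8] = max(5+43, 11+33, 13+27, …, 43+5, 46+0) = 48
r[9] = max(5+48, 11+43, 13+33, …, 46+5, 56+0) = 56
r[10] = max(5+56, 11+48, 13+43, …, 56+5, 30+0) = 61
r[11] = max(5+61, 11+56, 13+48, …, 30+5, 50+0) = 67
Maximum revenue is €67.
Now minimize piece count subject to staying optimal: for each k, pieces[k] = 1 + min over i with p[i]+r[k−i]=r[k] of pieces[k−i].
pieces[8] = 2
pieces[9] = 1
pieces[10] = 2
pieces[11] = 2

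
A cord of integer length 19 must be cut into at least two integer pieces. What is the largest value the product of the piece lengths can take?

972

Define prod[k] = max over 1≤i<k of i · max(k−i, prod[k−i]); the inner max lets the remainder stay uncut if that's better.
prod[2] = 1×max(1,0) = 1×1 = 1
prod[3] = max(1×2, 2×1) = 2
prod[4] = max(1×3, 2×2, 3×1) = 4
prod[5] = max(1×4, 2×3, 3×2, 4×1) = 6
prod[6] = max(1×6, 2×4, 3×3, 4×2, 5×1) = 9
prod[7] = max(1×9, 2×6, 3×4, 4×3, 5×2, 6×1) = 12
prod[8] = max(1×12, 2×9, 3×6, …, 6×2, 7×1) = 18
prod[9] = max(1×18, 2×12, 3×9, …, 7×2, 8×1) = 27
prod[10] = max(1×27, 2×18, 3×12, …, 8×2, 9×1) = 36
prod[11] = max(1×36, 2×27, 3×18, …, 9×2, 10×1) = 54
prod[12] = max(1×54, 2×36, 3×27, …, 10×2, 11×1) = 81
prod[13] = max(1×81, 2×54, 3×36, …, 11×2, 12×1) = 108
prod[14] = max(1×108, 2×81, 3×54, …, 12×2, 13×1) = 162
prod[15] = max(1×162, 2×108, 3×81, …, 13×2, 14×1) = 243
prod[16] = max(1×243, 2×162, 3×108, …, 14×2, 15×1) = 324
prod[17] = max(1×324, 2×243, 3×162, …, 15×2, 16×1) = 486
prod[18] = max(1×486, 2×324, 3×243, …, 16×2, 17×1) = 729
prod[19] = max(1×729, 2×486, 3×324, …, 17×2, 18×1) = 972
One optimal split: 3 + 3 + 3 + 3 + 3 + 2 + 2; product 3×3×3×3×3×2×2 = 972.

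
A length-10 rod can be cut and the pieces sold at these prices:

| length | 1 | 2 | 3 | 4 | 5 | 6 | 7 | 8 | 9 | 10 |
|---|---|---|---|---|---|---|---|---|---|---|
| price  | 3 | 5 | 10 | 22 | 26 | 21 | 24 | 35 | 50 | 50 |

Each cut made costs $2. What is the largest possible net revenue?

51

Let net[k] be the best obtainable value from length k. For each k, try every first piece i and keep the best of price[i] + net[k−i] minus the 2 cut fee when i<k.
net[1] = 3
net[2] = 5
net[3] = 10
net[4] = 22
net[5] = 26
net[6] = 27  (first piece 1, then net[5]=26)
net[7] = 30  (first piece 3, then net[4]=22)
net[8] = 42  (first piece 4, then net[4]=22)
net[9] = 50
net[10] = 51  (first piece 1, then net[9]=50)
One optimal plan: pieces 9 + 1 (1 cut) → $53 − $2 = $51.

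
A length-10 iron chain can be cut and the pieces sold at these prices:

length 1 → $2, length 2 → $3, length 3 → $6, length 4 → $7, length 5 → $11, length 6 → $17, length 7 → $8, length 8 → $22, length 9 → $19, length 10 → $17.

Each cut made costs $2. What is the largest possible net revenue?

Build r[k] bottom-up: r[k] = max over allowed piece i of (p[i] + r[k−i]) − 2 per cut.
r[1] = 2
r[2] = 3
r[3] = 6
r[4] = 7
r[5] = 11
r[6] = 17
r[7] = 17  (first piece 1, then r[6]=17)
r[8] = 22
r[9] = 22  (first piece 1, then r[8]=22)
r[10] = 23  (first piece 2, then r[8]=22)
One optimal plan: pieces 8 + 2 (1 cut) → $25 − $2 = $23.

23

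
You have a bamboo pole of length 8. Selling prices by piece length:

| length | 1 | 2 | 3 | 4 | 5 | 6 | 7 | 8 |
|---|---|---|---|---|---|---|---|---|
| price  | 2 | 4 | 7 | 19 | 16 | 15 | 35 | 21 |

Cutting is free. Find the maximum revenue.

Consider every possible first cut. R[k] is the best of p[i]+R[k−i] over all sellable i≤k.
R[1] = 2
R[2] = max(2+2, 4+0) = 4
R[3] = max(2+4, 4+2, 7+0) = 7
R[4] = max(2+7, 4+4, 7+2, 19+0) = 19
R[5] = max(2+19, 4+7, 7+4, 19+2, 16+0) = 21
R[6] = max(2+21, 4+19, 7+7, 19+4, 16+2, 15+0) = 23
R[7] = max(2+23, 4+21, 7+19, …, 15+2, 35+0) = 35
R[8] = max(2+35, 4+23, 7+21, …, 35+2, 21+0) = 38
One optimal cutting: 4 + 4 → $19 + $19 = $38.

38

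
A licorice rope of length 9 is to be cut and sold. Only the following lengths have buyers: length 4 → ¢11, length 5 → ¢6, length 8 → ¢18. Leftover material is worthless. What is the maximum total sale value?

Consider every possible first cut. best[k] is the best of p[i]+best[k−i] over all sellable i≤k.
best[1] = 0
best[2] = 0
best[3] = 0
best[4] = 11
best[5] = 11
best[6] = 11
best[7] = 11
best[8] = 22  (first piece 4, then best[4]=11)
best[9] = 22
One optimal cutting: pieces 4 + 4 with 1 cm of scrap → ¢22.

22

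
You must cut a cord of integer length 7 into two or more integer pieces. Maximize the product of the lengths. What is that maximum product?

12

Define P[k] = max over 1≤i<k of i · max(k−i, P[k−i]); the inner max lets the remainder stay uncut if that's better.
P[2] = 1*max(1,0) = 1*1 = 1
P[3] = max(1*2, 2*1) = 2
P[4] = max(1*3, 2*2, 3*1) = 4
P[5] = max(1*4, 2*3, 3*2, 4*1) = 6
P[6] = max(1*6, 2*4, 3*3, 4*2, 5*1) = 9
P[7] = max(1*9, 2*6, 3*4, 4*3, 5*2, 6*1) = 12
One optimal split: 3 + 2 + 2; product 3*2*2 = 12.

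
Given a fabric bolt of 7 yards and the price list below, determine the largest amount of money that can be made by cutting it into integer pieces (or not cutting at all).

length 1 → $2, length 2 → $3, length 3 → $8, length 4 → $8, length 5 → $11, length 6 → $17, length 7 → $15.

19

Consider every possible first cut. v[k] is the best of p[i]+v[k−i] over all sellable i≤k.
v[1] = 2
v[2] = 4  (first piece 1, then v[1]=2)
v[3] = 8
v[4] = 10  (first piece 1, then v[3]=8)
v[5] = 12  (first piece 1, then v[4]=10)
v[6] = 17
v[7] = 19  (first piece 1, then v[6]=17)
One optimal cutting: 6 + 1 → $17 + $2 = $19.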